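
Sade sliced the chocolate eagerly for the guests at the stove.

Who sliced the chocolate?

'Sade' marks the agent of the slicing event.

Sade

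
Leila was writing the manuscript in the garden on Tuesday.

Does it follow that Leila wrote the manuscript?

'was writing' is progressive; for an accomplishment like 'write the manuscript', it doesn't entail completion.

no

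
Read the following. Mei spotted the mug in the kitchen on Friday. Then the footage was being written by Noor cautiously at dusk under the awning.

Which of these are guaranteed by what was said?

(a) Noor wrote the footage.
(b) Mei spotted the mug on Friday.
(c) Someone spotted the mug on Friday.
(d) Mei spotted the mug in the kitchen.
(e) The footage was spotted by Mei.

(a) Not entailed — 'was writing' is progressive on an accomplishment; it does not entail the completed 'wrote'.
(b) Entailed — the original entails any weakening of itself; this just drops 'in the kitchen'.
(c) Entailed — every conjunct here is already in the original spotting event.
(d) Entailed — the original entails any weakening of itself; this just drops 'on Friday'.
(e) Not entailed — Mei spotted the mug, not the footage; the footage belongs to the writing event.

(b), (c), (d)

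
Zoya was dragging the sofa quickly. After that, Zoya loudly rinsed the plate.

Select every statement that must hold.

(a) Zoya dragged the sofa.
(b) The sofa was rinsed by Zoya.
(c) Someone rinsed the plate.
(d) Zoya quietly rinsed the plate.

(a), (c)

(a) Entailed — 'drag' is an activity; 'was dragging' entails that some dragging happened, so 'dragged' holds.
(b) Not entailed — Zoya rinsed the plate, not the sofa; the sofa belongs to the dragging event.
(c) Entailed — the original entails any weakening of itself; this just drops 'loudly' and generalizes the agent.
(d) Not entailed — 'quietly' adds a manner not in (and inconsistent with) the original.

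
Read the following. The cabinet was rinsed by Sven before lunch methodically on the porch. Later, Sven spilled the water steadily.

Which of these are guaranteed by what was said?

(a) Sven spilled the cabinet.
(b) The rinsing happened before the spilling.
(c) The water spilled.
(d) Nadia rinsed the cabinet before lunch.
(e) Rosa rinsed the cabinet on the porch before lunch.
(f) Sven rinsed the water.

(b), (c)

(a) Not entailed — Sven spilled the water, not the cabinet; the cabinet belongs to the rinsing event.
(b) Entailed — the narrative places the rinsing before the spilling.
(c) Entailed — 'Sven spilled the water' is causative; it entails the inchoative 'the water spilled'.
(d) Not entailed — the passage has Sven rinsing the cabinet, not Nadia.
(e) Not entailed — the passage has Sven rinsing the cabinet, not Rosa.
(f) Not entailed — Sven rinsed the cabinet, not the water; the water belongs to the spilling event.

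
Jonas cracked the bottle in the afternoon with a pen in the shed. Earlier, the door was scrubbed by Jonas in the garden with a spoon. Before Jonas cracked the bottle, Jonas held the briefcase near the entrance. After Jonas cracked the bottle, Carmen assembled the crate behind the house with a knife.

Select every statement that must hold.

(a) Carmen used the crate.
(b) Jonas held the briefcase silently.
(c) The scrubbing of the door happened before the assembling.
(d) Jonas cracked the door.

(a) Not entailed — the crate is the patient, not an instrument — Carmen used a knife.
(b) Not entailed — 'silently' adds information not in the original event.
(c) Entailed — the narrative places the scrubbing before the assembling.
(d) Not entailed — Jonas cracked the bottle, not the door; the door belongs to the scrubbing event.

(c)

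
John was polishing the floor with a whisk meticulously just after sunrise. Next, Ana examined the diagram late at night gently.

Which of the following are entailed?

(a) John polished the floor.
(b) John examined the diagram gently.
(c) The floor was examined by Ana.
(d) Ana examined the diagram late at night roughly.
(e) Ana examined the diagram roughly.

(a)

(a) Entailed — 'polish' is an activity; 'was polishing' entails that some polishing happened, so 'polished' holds.
(b) Not entailed — the passage has Ana examining the diagram, not John.
(c) Not entailed — Ana examined the diagram, not the floor; the floor belongs to the polishing event.
(d) Not entailed — 'roughly' adds a manner not in (and inconsistent with) the original.
(e) Not entailed — 'roughly' adds a manner not in (and inconsistent with) the original.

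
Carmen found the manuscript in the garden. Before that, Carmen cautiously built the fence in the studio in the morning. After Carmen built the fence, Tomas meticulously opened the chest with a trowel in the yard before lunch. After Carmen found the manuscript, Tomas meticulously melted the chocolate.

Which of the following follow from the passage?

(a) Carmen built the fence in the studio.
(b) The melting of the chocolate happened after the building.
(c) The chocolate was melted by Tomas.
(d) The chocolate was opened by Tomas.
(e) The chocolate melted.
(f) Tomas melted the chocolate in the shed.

(a) Entailed — this follows by dropping conjuncts from the building event's description.
(b) Entailed — the narrative places the building before the melting.
(c) Entailed — the original entails any weakening of itself; this just drops 'meticulously'.
(d) Not entailed — Tomas opened the chest, not the chocolate; the chocolate belongs to the melting event.
(e) Entailed — 'Tomas melted the chocolate' is causative; it entails the inchoative 'the chocolate melted'.
(f) Not entailed — 'in the shed' adds information not in the original event.

(a), (b), (c), (e)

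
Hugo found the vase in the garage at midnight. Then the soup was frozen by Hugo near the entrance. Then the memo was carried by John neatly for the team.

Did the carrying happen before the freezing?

The narrative orders the freezing before the carrying.

no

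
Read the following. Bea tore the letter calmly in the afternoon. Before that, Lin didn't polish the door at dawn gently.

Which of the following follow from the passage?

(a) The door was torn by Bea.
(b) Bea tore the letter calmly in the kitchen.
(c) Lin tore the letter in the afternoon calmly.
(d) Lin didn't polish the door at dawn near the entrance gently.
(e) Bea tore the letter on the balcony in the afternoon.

(a) Not entailed — Bea tore the letter, not the door; the door belongs to the polishing event.
(b) Not entailed — 'in the kitchen' adds information not in the original event.
(c) Not entailed — the passage has Bea tearing the letter, not Lin.
(d) Entailed — under negation, adding a further restriction is entailed: if no such polishing event occurred, none occurred near the entrance either.
(e) Not entailed — 'on the balcony' adds information not in the original event.

(d)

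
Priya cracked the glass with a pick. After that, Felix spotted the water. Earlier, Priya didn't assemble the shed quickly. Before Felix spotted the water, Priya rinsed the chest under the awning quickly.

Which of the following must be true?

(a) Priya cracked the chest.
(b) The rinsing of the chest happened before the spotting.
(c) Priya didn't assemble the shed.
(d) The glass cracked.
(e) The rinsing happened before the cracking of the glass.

(b), (d)

(a) Not entailed — Priya cracked the glass, not the chest; the chest belongs to the rinsing event.
(b) Entailed — the narrative places the rinsing before the spotting.
(c) Not entailed — dropping 'quickly' under negation is not valid — the original leaves open that Priya assembled the shed some other way.
(d) Entailed — 'Priya cracked the glass' is causative; it entails the inchoative 'the glass cracked'.
(e) Not entailed — the narrative doesn't order the rinsing relative to the cracking.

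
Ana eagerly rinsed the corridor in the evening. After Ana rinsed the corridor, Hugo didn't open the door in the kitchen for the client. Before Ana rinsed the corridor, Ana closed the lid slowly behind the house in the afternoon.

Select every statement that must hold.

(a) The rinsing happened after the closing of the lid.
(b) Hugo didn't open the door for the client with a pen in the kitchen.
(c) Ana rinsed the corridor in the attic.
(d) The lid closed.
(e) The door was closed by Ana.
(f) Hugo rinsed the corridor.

(a) Entailed — the narrative places the closing before the rinsing.
(b) Entailed — under negation, adding a further restriction is entailed: if no such opening event occurred, none occurred with a pen either.
(c) Not entailed — 'in the attic' adds information not in the original event.
(d) Entailed — 'Ana closed the lid' is causative; it entails the inchoative 'the lid closed'.
(e) Not entailed — Ana closed the lid, not the door; the door belongs to the opening event.
(f) Not entailed — the passage has Ana rinsing the corridor, not Hugo.

(a), (b), (d)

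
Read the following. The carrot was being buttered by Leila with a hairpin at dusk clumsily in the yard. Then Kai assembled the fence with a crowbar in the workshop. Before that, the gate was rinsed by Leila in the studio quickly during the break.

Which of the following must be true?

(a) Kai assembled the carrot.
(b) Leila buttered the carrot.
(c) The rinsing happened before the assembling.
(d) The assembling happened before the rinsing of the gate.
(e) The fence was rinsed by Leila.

(c)

(a) Not entailed — Kai assembled the fence, not the carrot; the carrot belongs to the buttering event.
(b) Not entailed — 'was buttering' is progressive on an accomplishment; it does not entail the completed 'buttered'.
(c) Entailed — the narrative places the rinsing before the assembling.
(d) Not entailed — the narrative places the rinsing before the assembling, not after.
(e) Not entailed — Leila rinsed the gate, not the fence; the fence belongs to the assembling event.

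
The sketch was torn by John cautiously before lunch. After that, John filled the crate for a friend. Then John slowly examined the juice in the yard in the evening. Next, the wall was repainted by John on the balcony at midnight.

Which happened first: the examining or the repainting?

The connectives place the examining before the repainting.

the examining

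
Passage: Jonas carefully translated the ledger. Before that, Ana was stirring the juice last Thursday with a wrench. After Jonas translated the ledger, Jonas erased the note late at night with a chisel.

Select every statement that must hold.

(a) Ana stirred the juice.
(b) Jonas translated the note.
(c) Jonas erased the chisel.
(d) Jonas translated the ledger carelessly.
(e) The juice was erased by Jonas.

(a)

(a) Entailed — 'stir' is an activity; 'was stirring' entails that some stirring happened, so 'stirred' holds.
(b) Not entailed — Jonas translated the ledger, not the note; the note belongs to the erasing event.
(c) Not entailed — the chisel is the instrument, not what was erased.
(d) Not entailed — 'carelessly' adds a manner not in (and inconsistent with) the original.
(e) Not entailed — Jonas erased the note, not the juice; the juice belongs to the stirring event.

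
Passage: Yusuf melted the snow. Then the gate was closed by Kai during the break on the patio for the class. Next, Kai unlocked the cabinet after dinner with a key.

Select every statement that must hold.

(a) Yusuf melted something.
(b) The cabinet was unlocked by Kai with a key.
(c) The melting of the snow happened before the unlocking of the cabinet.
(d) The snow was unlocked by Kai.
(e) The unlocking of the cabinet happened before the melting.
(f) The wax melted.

(a) Entailed — the original entails any weakening of itself; this just generalizes the patient.
(b) Entailed — this follows by dropping conjuncts from the unlocking event's description.
(c) Entailed — the narrative places the melting before the unlocking.
(d) Not entailed — Kai unlocked the cabinet, not the snow; the snow belongs to the melting event.
(e) Not entailed — the narrative places the melting before the unlocking, not after.
(f) Not entailed — the snow is what melted, not the wax.

(a), (b), (c)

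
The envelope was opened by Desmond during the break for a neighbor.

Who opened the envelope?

Desmond

'Desmond' marks the agent of the opening event.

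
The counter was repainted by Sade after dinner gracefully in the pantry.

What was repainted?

the counter

'the counter' marks the patient of the repainting event.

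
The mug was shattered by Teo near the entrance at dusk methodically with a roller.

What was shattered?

the mug

'the mug' marks the patient of the shattering event.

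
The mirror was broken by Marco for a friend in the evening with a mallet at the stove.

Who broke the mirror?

Marco

'Marco' marks the agent of the breaking event.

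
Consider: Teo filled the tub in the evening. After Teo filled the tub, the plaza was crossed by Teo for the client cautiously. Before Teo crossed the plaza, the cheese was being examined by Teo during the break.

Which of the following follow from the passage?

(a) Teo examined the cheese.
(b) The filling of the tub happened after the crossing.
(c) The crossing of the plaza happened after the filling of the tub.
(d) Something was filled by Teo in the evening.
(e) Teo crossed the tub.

(a), (c), (d)

(a) Entailed — 'examine' is an activity; 'was examining' entails that some examining happened, so 'examined' holds.
(b) Not entailed — the narrative places the filling before the crossing, not after.
(c) Entailed — the narrative places the filling before the crossing.
(d) Entailed — the original entails any weakening of itself; this just generalizes the patient.
(e) Not entailed — Teo crossed the plaza, not the tub; the tub belongs to the filling event.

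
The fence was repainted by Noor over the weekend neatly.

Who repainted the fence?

'Noor' marks the agent of the repainting event.

Noor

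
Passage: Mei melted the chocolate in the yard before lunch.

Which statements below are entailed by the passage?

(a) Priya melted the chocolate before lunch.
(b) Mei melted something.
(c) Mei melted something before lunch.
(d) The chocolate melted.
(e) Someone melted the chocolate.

(a) Not entailed — the passage has Mei melting the chocolate, not Priya.
(b) Entailed — this follows by dropping conjuncts from the melting event's description.
(c) Entailed — every conjunct here is already in the original melting event.
(d) Entailed — 'Mei melted the chocolate' is causative; it entails the inchoative 'the chocolate melted'.
(e) Entailed — dropping 'in the yard', 'before lunch' and generalizing the agent leaves a sub-description the original still satisfies.

(b), (c), (d), (e)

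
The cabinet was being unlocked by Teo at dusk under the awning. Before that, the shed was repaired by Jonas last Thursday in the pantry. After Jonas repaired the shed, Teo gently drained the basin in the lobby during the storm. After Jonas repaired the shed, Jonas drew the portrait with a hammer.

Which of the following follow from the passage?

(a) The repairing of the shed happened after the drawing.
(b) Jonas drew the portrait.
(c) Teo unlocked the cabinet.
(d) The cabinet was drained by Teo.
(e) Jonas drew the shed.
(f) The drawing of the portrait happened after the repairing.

(b), (f)

(a) Not entailed — the narrative places the repairing before the drawing, not after.
(b) Entailed — dropping 'with a hammer' leaves a sub-description the original still satisfies.
(c) Not entailed — 'was unlocking' is progressive on an accomplishment; it does not entail the completed 'unlocked'.
(d) Not entailed — Teo drained the basin, not the cabinet; the cabinet belongs to the unlocking event.
(e) Not entailed — Jonas drew the portrait, not the shed; the shed belongs to the repairing event.
(f) Entailed — the narrative places the repairing before the drawing.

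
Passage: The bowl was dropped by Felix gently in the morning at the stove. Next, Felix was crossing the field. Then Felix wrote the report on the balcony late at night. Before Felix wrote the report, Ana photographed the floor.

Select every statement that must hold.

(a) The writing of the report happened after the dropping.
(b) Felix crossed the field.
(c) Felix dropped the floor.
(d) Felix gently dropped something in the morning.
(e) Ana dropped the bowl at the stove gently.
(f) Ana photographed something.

(a), (d), (f)

(a) Entailed — the narrative places the dropping before the writing.
(b) Not entailed — 'was crossing' is progressive on an accomplishment; it does not entail the completed 'crossed'.
(c) Not entailed — Felix dropped the bowl, not the floor; the floor belongs to the photographing event.
(d) Entailed — the original entails any weakening of itself; this just drops 'at the stove' and generalizes the patient.
(e) Not entailed — the passage has Felix dropping the bowl, not Ana.
(f) Entailed — every conjunct here is already in the original photographing event.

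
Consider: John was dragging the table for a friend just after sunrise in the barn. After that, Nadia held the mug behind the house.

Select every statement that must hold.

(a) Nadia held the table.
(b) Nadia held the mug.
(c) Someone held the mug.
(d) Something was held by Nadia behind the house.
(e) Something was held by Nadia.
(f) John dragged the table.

(a) Not entailed — Nadia held the mug, not the table; the table belongs to the dragging event.
(b) Entailed — this follows by dropping conjuncts from the holding event's description.
(c) Entailed — the original entails any weakening of itself; this just drops 'behind the house' and generalizes the agent.
(d) Entailed — this follows by dropping conjuncts from the holding event's description.
(e) Entailed — this follows by dropping conjuncts from the holding event's description.
(f) Entailed — 'drag' is an activity; 'was dragging' entails that some dragging happened, so 'dragged' holds.

(b), (c), (d), (e), (f)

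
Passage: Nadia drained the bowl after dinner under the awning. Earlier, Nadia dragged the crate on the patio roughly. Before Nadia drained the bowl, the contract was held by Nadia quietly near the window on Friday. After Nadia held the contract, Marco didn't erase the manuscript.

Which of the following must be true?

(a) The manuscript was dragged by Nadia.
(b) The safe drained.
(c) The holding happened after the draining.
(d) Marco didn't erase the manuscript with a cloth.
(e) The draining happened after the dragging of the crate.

(a) Not entailed — Nadia dragged the crate, not the manuscript; the manuscript belongs to the erasing event.
(b) Not entailed — the bowl is what drained, not the safe.
(c) Not entailed — the narrative places the holding before the draining, not after.
(d) Entailed — under negation, adding a further restriction is entailed: if no such erasing event occurred, none occurred with a cloth either.
(e) Entailed — the narrative places the dragging before the draining.

(d), (e)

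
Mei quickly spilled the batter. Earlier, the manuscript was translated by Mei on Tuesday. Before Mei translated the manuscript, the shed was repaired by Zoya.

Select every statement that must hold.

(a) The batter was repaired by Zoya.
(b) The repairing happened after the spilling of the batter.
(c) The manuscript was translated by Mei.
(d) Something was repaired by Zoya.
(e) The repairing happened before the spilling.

(a) Not entailed — Zoya repaired the shed, not the batter; the batter belongs to the spilling event.
(b) Not entailed — the narrative places the repairing before the spilling, not after.
(c) Entailed — dropping 'on Tuesday' leaves a sub-description the original still satisfies.
(d) Entailed — generalizing the patient leaves a sub-description the original still satisfies.
(e) Entailed — the narrative places the repairing before the spilling.

(c), (d), (e)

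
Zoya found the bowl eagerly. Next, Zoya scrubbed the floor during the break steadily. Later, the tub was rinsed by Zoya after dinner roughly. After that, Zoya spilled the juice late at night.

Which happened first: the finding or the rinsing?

The connectives place the finding before the rinsing.

the finding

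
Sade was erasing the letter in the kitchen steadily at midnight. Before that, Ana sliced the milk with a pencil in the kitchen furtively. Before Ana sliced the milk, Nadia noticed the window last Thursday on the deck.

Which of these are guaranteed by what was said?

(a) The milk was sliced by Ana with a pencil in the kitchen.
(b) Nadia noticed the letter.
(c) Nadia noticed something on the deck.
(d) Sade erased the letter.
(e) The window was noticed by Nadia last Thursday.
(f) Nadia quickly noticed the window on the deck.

(a), (c), (e)

(a) Entailed — every conjunct here is already in the original slicing event.
(b) Not entailed — Nadia noticed the window, not the letter; the letter belongs to the erasing event.
(c) Entailed — every conjunct here is already in the original noticing event.
(d) Not entailed — 'was erasing' is progressive on an accomplishment; it does not entail the completed 'erased'.
(e) Entailed — this follows by dropping conjuncts from the noticing event's description.
(f) Not entailed — 'quickly' adds information not in the original event.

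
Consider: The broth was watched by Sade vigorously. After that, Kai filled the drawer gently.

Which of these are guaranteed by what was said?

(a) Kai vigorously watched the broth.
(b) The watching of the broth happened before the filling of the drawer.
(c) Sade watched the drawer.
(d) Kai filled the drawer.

(b), (d)

(a) Not entailed — the passage has Sade watching the broth, not Kai.
(b) Entailed — the narrative places the watching before the filling.
(c) Not entailed — Sade watched the broth, not the drawer; the drawer belongs to the filling event.
(d) Entailed — the original entails any weakening of itself; this just drops 'gently'.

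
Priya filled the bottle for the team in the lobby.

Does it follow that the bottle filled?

'Priya filled the bottle' is the causative; it entails the inchoative 'the bottle filled'.

yes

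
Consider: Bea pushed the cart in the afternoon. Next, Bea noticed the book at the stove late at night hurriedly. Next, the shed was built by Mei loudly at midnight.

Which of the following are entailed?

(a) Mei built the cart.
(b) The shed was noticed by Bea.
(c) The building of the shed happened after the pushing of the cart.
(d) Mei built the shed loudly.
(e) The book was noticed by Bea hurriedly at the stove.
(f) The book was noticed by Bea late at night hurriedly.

(c), (d), (e), (f)

(a) Not entailed — Mei built the shed, not the cart; the cart belongs to the pushing event.
(b) Not entailed — Bea noticed the book, not the shed; the shed belongs to the building event.
(c) Entailed — the narrative places the pushing before the building.
(d) Entailed — every conjunct here is already in the original building event.
(e) Entailed — the original entails any weakening of itself; this just drops 'late at night'.
(f) Entailed — every conjunct here is already in the original noticing event.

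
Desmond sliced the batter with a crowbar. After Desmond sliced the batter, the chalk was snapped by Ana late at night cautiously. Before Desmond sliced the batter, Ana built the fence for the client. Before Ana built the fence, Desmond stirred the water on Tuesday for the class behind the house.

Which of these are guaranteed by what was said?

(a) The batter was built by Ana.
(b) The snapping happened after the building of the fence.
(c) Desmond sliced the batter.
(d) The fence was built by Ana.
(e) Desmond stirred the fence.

(b), (c), (d)

(a) Not entailed — Ana built the fence, not the batter; the batter belongs to the slicing event.
(b) Entailed — the narrative places the building before the snapping.
(c) Entailed — every conjunct here is already in the original slicing event.
(d) Entailed — this follows by dropping conjuncts from the building event's description.
(e) Not entailed — Desmond stirred the water, not the fence; the fence belongs to the building event.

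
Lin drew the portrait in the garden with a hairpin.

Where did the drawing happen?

in the garden

'in the garden' marks the location of the drawing event.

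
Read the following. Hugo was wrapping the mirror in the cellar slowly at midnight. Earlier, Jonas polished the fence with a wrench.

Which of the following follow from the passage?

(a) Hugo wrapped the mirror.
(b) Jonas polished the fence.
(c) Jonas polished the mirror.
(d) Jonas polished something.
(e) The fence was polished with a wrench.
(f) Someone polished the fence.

(a) Not entailed — 'was wrapping' is progressive on an accomplishment; it does not entail the completed 'wrapped'.
(b) Entailed — dropping 'with a wrench' leaves a sub-description the original still satisfies.
(c) Not entailed — Jonas polished the fence, not the mirror; the mirror belongs to the wrapping event.
(d) Entailed — dropping 'with a wrench' and generalizing the patient leaves a sub-description the original still satisfies.
(e) Entailed — generalizing the agent leaves a sub-description the original still satisfies.
(f) Entailed — this follows by dropping conjuncts from the polishing event's description.

(b), (d), (e), (f)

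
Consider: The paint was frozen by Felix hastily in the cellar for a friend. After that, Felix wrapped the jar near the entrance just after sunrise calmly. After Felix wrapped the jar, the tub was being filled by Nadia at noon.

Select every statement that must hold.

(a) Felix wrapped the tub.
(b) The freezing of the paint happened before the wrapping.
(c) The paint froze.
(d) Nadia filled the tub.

(a) Not entailed — Felix wrapped the jar, not the tub; the tub belongs to the filling event.
(b) Entailed — the narrative places the freezing before the wrapping.
(c) Entailed — 'Felix froze the paint' is causative; it entails the inchoative 'the paint froze'.
(d) Not entailed — 'was filling' is progressive on an accomplishment; it does not entail the completed 'filled'.

(b), (c)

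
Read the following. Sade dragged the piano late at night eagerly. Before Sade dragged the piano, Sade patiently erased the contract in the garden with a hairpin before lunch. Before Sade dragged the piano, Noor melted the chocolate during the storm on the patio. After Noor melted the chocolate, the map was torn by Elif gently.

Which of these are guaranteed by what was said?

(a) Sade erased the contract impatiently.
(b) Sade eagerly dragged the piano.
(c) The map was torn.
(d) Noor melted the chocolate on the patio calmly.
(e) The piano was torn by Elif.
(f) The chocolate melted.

(a) Not entailed — 'impatiently' adds a manner not in (and inconsistent with) the original.
(b) Entailed — the original entails any weakening of itself; this just drops 'late at night'.
(c) Entailed — dropping 'gently' and generalizing the agent leaves a sub-description the original still satisfies.
(d) Not entailed — 'calmly' adds information not in the original event.
(e) Not entailed — Elif tore the map, not the piano; the piano belongs to the dragging event.
(f) Entailed — 'Noor melted the chocolate' is causative; it entails the inchoative 'the chocolate melted'.

(b), (c), (f)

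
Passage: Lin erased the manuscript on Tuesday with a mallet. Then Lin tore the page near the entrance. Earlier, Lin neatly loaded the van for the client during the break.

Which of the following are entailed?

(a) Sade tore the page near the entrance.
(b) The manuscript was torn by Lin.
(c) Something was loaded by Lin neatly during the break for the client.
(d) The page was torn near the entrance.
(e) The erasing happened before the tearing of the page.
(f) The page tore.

(a) Not entailed — the passage has Lin tearing the page, not Sade.
(b) Not entailed — Lin tore the page, not the manuscript; the manuscript belongs to the erasing event.
(c) Entailed — every conjunct here is already in the original loading event.
(d) Entailed — every conjunct here is already in the original tearing event.
(e) Entailed — the narrative places the erasing before the tearing.
(f) Entailed — 'Lin tore the page' is causative; it entails the inchoative 'the page tore'.

(c), (d), (e), (f)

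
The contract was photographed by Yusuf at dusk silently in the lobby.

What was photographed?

the contract

'the contract' marks the patient of the photographing event.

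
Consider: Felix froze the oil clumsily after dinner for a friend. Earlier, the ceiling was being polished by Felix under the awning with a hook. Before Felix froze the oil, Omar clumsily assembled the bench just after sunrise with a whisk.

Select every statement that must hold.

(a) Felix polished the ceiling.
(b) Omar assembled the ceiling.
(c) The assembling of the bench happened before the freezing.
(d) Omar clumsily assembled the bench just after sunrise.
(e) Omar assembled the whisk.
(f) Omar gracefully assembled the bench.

(a), (c), (d)

(a) Entailed — 'polish' is an activity; 'was polishing' entails that some polishing happened, so 'polished' holds.
(b) Not entailed — Omar assembled the bench, not the ceiling; the ceiling belongs to the polishing event.
(c) Entailed — the narrative places the assembling before the freezing.
(d) Entailed — dropping 'with a whisk' leaves a sub-description the original still satisfies.
(e) Not entailed — the whisk is the instrument, not what was assembled.
(f) Not entailed — 'gracefully' adds a manner not in (and inconsistent with) the original.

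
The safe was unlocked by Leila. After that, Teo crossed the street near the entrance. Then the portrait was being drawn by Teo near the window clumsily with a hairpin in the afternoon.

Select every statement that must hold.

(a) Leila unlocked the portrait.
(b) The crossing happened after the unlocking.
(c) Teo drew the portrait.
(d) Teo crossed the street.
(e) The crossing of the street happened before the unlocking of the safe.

(a) Not entailed — Leila unlocked the safe, not the portrait; the portrait belongs to the drawing event.
(b) Entailed — the narrative places the unlocking before the crossing.
(c) Not entailed — 'was drawing' is progressive on an accomplishment; it does not entail the completed 'drew'.
(d) Entailed — every conjunct here is already in the original crossing event.
(e) Not entailed — the narrative places the unlocking before the crossing, not after.

(b), (d)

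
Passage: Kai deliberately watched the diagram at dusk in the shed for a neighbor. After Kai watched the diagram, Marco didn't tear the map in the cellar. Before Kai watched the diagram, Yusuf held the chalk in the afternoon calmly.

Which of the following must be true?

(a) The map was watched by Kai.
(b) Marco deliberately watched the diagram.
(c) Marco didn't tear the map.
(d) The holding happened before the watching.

(a) Not entailed — Kai watched the diagram, not the map; the map belongs to the tearing event.
(b) Not entailed — the passage has Kai watching the diagram, not Marco.
(c) Not entailed — dropping 'in the cellar' under negation is not valid — the original leaves open that Marco tore the map some other way.
(d) Entailed — the narrative places the holding before the watching.

(d)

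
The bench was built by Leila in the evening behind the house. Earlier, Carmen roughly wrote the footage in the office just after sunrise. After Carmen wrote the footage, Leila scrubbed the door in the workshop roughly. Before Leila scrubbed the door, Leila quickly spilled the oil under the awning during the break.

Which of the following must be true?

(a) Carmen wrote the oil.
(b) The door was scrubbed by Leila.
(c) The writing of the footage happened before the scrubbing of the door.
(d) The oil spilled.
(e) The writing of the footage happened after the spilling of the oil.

(b), (c), (d)

(a) Not entailed — Carmen wrote the footage, not the oil; the oil belongs to the spilling event.
(b) Entailed — dropping 'roughly', 'in the workshop' leaves a sub-description the original still satisfies.
(c) Entailed — the narrative places the writing before the scrubbing.
(d) Entailed — 'Leila spilled the oil' is causative; it entails the inchoative 'the oil spilled'.
(e) Not entailed — the narrative doesn't order the spilling relative to the writing.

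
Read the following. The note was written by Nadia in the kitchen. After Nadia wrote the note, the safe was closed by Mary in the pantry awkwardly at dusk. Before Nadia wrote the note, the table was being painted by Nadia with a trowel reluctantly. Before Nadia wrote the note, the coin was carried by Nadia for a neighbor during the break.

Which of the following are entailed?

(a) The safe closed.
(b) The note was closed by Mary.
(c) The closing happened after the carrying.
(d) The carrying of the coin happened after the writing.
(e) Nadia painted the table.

(a) Entailed — 'Mary closed the safe' is causative; it entails the inchoative 'the safe closed'.
(b) Not entailed — Mary closed the safe, not the note; the note belongs to the writing event.
(c) Entailed — the narrative places the carrying before the closing.
(d) Not entailed — the narrative places the carrying before the writing, not after.
(e) Not entailed — 'was painting' is progressive on an accomplishment; it does not entail the completed 'painted'.

(a), (c)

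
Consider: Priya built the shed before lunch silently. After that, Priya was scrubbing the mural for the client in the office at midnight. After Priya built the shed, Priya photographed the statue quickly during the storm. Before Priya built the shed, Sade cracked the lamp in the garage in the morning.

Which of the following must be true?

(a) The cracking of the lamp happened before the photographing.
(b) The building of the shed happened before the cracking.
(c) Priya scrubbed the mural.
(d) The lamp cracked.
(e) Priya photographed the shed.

(a) Entailed — the narrative places the cracking before the photographing.
(b) Not entailed — the narrative places the cracking before the building, not after.
(c) Entailed — 'scrub' is an activity; 'was scrubbing' entails that some scrubbing happened, so 'scrubbed' holds.
(d) Entailed — 'Sade cracked the lamp' is causative; it entails the inchoative 'the lamp cracked'.
(e) Not entailed — Priya photographed the statue, not the shed; the shed belongs to the building event.

(a), (c), (d)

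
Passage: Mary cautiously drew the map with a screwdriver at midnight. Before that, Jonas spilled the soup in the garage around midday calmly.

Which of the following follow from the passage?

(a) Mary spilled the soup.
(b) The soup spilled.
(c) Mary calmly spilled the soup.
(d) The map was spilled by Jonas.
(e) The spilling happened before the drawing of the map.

(b), (e)

(a) Not entailed — the passage has Jonas spilling the soup, not Mary.
(b) Entailed — 'Jonas spilled the soup' is causative; it entails the inchoative 'the soup spilled'.
(c) Not entailed — the passage has Jonas spilling the soup, not Mary.
(d) Not entailed — Jonas spilled the soup, not the map; the map belongs to the drawing event.
(e) Entailed — the narrative places the spilling before the drawing.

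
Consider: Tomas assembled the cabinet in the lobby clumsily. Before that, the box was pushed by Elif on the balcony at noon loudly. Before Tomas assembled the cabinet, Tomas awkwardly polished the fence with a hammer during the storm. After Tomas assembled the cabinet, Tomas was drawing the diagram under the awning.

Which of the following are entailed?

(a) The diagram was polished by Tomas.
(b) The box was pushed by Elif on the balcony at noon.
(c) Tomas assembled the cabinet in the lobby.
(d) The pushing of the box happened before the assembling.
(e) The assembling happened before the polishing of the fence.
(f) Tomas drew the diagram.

(b), (c), (d)

(a) Not entailed — Tomas polished the fence, not the diagram; the diagram belongs to the drawing event.
(b) Entailed — the original entails any weakening of itself; this just drops 'loudly'.
(c) Entailed — dropping 'clumsily' leaves a sub-description the original still satisfies.
(d) Entailed — the narrative places the pushing before the assembling.
(e) Not entailed — the narrative places the polishing before the assembling, not after.
(f) Not entailed — 'was drawing' is progressive on an accomplishment; it does not entail the completed 'drew'.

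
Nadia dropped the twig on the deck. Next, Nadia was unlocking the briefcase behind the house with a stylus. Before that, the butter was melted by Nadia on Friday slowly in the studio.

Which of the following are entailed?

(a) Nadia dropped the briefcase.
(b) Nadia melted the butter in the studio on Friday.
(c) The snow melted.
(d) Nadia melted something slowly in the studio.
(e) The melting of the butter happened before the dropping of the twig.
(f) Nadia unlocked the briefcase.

(b), (d)

(a) Not entailed — Nadia dropped the twig, not the briefcase; the briefcase belongs to the unlocking event.
(b) Entailed — this follows by dropping conjuncts from the melting event's description.
(c) Not entailed — the butter is what melted, not the snow.
(d) Entailed — this follows by dropping conjuncts from the melting event's description.
(e) Not entailed — the narrative doesn't order the melting relative to the dropping.
(f) Not entailed — 'was unlocking' is progressive on an accomplishment; it does not entail the completed 'unlocked'.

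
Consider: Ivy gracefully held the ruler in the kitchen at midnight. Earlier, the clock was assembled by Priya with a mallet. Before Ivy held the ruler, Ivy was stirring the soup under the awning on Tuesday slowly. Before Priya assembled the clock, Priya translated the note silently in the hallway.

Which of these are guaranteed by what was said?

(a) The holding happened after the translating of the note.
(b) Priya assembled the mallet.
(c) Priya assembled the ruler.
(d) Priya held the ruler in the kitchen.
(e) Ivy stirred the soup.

(a), (e)

(a) Entailed — the narrative places the translating before the holding.
(b) Not entailed — the mallet is the instrument, not what was assembled.
(c) Not entailed — Priya assembled the clock, not the ruler; the ruler belongs to the holding event.
(d) Not entailed — the passage has Ivy holding the ruler, not Priya.
(e) Entailed — 'stir' is an activity; 'was stirring' entails that some stirring happened, so 'stirred' holds.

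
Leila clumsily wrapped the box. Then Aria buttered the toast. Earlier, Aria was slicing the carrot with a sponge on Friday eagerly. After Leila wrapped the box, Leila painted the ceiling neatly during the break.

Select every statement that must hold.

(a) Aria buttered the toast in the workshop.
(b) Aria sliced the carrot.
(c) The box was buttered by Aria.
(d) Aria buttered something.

(a) Not entailed — 'in the workshop' adds information not in the original event.
(b) Not entailed — 'was slicing' is progressive on an accomplishment; it does not entail the completed 'sliced'.
(c) Not entailed — Aria buttered the toast, not the box; the box belongs to the wrapping event.
(d) Entailed — generalizing the patient leaves a sub-description the original still satisfies.

(d)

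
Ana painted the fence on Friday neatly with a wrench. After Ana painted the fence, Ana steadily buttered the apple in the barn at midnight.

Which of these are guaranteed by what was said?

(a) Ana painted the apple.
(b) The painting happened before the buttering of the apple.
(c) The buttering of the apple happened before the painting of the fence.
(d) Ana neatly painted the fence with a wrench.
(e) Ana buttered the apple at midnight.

(a) Not entailed — Ana painted the fence, not the apple; the apple belongs to the buttering event.
(b) Entailed — the narrative places the painting before the buttering.
(c) Not entailed — the narrative places the painting before the buttering, not after.
(d) Entailed — this follows by dropping conjuncts from the painting event's description.
(e) Entailed — dropping 'in the barn', 'steadily' leaves a sub-description the original still satisfies.

(b), (d), (e)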